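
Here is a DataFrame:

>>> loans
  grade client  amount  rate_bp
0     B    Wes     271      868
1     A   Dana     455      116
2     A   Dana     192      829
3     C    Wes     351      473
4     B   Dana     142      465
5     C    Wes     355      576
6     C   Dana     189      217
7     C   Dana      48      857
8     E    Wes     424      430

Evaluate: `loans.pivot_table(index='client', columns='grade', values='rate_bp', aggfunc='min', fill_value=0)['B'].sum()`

pivot: rows=client, cols=grade, min(rate_bp):
grade     A    B    C    E
client                    
Dana    116  465  217    0
Wes       0  868  473  430
Hence 1333.

1333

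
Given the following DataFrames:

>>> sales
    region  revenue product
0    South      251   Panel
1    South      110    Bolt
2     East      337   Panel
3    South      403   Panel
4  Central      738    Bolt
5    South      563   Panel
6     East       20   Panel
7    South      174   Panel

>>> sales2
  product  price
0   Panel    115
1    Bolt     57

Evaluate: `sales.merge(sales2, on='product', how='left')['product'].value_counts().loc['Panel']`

6

merge on 'product' (how='left') → 8 rows:
    region  revenue product  price
0    South      251   Panel    115
1    South      110    Bolt     57
2     East      337   Panel    115
3    South      403   Panel    115
4  Central      738    Bolt     57
5    South      563   Panel    115
6     East       20   Panel    115
7    South      174   Panel    115
value_counts of product:
product
Panel    6
Bolt     2
Name: count, dtype: int64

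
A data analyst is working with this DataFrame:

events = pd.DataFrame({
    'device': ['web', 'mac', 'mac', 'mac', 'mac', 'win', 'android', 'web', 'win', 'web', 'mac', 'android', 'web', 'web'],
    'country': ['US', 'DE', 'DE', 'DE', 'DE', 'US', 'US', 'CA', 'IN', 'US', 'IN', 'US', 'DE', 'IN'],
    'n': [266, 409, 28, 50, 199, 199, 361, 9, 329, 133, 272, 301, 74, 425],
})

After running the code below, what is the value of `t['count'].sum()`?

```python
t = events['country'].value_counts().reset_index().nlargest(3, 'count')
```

13

value_counts of country:
country
US    5
DE    5
IN    3
CA    1
Name: count, dtype: int64
reset_index():
  country  count
0      US      5
1      DE      5
2      IN      3
3      CA      1
take 3 rows with largest count:
  country  count
0      US      5
1      DE      5
2      IN      3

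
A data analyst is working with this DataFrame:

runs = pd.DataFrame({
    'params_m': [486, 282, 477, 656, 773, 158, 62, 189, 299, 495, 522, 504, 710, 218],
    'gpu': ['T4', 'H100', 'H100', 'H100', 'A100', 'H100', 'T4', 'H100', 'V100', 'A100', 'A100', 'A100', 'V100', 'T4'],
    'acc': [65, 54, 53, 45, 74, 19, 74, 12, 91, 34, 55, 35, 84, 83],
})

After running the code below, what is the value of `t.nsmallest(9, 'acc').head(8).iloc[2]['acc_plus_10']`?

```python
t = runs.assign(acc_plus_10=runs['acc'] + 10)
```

44

add column acc_plus_10 = runs['acc'] + 10:
    params_m   gpu  acc  acc_plus_10
0        486    T4   65           75
1        282  H100   54           64
2        477  H100   53           63
3        656  H100   45           55
4        773  A100   74           84
5        158  H100   19           29
6         62    T4   74           84
7        189  H100   12           22
8        299  V100   91          101
9        495  A100   34           44
10       522  A100   55           65
11       504  A100   35           45
12       710  V100   84           94
13       218    T4   83           93
take 9 rows with smallest acc:
    params_m   gpu  acc  acc_plus_10
7        189  H100   12           22
5        158  H100   19           29
9        495  A100   34           44
11       504  A100   35           45
3        656  H100   45           55
2        477  H100   53           63
1        282  H100   54           64
10       522  A100   55           65
0        486    T4   65           75
take first 8 rows:
    params_m   gpu  acc  acc_plus_10
7        189  H100   12           22
5        158  H100   19           29
9        495  A100   34           44
11       504  A100   35           45
3        656  H100   45           55
2        477  H100   53           63
1        282  H100   54           64
10       522  A100   55           65
Then the value at position 2, column 'acc_plus_10': 44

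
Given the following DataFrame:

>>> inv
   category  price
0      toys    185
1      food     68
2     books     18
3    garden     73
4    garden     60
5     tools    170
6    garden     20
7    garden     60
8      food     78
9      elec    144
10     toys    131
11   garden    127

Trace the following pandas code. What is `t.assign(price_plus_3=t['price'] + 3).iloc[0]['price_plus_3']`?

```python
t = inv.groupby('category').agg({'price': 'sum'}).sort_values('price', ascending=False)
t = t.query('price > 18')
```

343

group by category, sum of price:
          price
category       
books        18
elec        144
food        146
garden      340
tools       170
toys        316
sort by price descending:
          price
category       
garden      340
toys        316
tools       170
food        146
elec        144
books        18
filter rows where price > 18:
          price
category       
garden      340
toys        316
tools       170
food        146
elec        144
add column price_plus_3 = t['price'] + 3:
          price  price_plus_3
category                     
garden      340           343
toys        316           319
tools       170           173
food        146           149
elec        144           147
Hence 343.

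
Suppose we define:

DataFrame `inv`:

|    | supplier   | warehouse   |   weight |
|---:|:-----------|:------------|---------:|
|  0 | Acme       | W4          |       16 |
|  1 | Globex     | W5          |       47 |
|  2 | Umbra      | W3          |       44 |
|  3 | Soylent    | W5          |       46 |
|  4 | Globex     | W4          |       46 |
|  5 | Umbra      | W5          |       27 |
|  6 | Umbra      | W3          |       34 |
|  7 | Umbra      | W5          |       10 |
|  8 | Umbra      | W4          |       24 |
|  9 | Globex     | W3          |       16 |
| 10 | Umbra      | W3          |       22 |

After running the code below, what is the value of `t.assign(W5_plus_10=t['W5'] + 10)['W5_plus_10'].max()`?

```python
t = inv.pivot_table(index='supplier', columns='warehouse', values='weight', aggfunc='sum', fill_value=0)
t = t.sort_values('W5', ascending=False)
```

57

pivot: rows=supplier, cols=warehouse, sum(weight):
warehouse   W3  W4  W5
supplier              
Acme         0  16   0
Globex      16  46  47
Soylent      0   0  46
Umbra      100  24  37
sort by W5 descending:
warehouse   W3  W4  W5
supplier              
Globex      16  46  47
Soylent      0   0  46
Umbra      100  24  37
Acme         0  16   0
add column W5_plus_10 = t['W5'] + 10:
warehouse   W3  W4  W5  W5_plus_10
supplier                          
Globex      16  46  47          57
Soylent      0   0  46          56
Umbra      100  24  37          47
Acme         0  16   0          10
So max() = 57.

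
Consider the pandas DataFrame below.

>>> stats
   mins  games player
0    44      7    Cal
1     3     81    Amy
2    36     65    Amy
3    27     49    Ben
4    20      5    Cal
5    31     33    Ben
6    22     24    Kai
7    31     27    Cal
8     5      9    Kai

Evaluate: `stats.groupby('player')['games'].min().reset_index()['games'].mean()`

group by player, min of games:
player
Amy    65
Ben    33
Cal     5
Kai     9
Name: games, dtype: int64
reset_index():
  player  games
0    Amy     65
1    Ben     33
2    Cal      5
3    Kai      9

28.0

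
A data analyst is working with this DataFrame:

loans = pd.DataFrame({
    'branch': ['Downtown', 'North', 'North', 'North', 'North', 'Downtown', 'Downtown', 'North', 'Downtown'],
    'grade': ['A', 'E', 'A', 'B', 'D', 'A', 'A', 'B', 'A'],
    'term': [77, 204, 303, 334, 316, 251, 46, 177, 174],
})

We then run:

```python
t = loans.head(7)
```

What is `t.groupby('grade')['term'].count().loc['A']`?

take first 7 rows:
     branch grade  term
0  Downtown     A    77
1     North     E   204
2     North     A   303
3     North     B   334
4     North     D   316
5  Downtown     A   251
6  Downtown     A    46
group by grade, count of term:
grade
A    4
B    1
D    1
E    1
Name: term, dtype: int64
So loc['A'] = 4.

4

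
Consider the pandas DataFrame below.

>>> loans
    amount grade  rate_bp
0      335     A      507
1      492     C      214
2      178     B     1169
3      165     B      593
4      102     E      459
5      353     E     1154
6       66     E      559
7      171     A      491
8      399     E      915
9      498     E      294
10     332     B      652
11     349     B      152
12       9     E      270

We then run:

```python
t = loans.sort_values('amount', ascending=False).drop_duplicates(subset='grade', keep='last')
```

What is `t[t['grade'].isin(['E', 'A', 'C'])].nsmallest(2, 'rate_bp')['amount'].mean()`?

sort by amount descending:
    amount grade  rate_bp
9      498     E      294
1      492     C      214
8      399     E      915
5      353     E     1154
11     349     B      152
0      335     A      507
10     332     B      652
2      178     B     1169
7      171     A      491
3      165     B      593
4      102     E      459
6       66     E      559
12       9     E      270
drop duplicate grade (keep=last):
    amount grade  rate_bp
1      492     C      214
7      171     A      491
3      165     B      593
12       9     E      270
filter rows where grade in ['E', 'A', 'C']:
    amount grade  rate_bp
1      492     C      214
7      171     A      491
12       9     E      270
take 2 rows with smallest rate_bp:
    amount grade  rate_bp
1      492     C      214
12       9     E      270
The mean of column 'amount' is 250.5.

250.5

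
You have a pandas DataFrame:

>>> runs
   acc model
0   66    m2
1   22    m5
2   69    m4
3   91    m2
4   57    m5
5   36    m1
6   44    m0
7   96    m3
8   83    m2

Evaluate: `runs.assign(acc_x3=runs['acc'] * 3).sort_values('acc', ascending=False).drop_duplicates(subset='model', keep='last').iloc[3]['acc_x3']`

132

add column acc_x3 = runs['acc'] * 3:
   acc model  acc_x3
0   66    m2     198
1   22    m5      66
2   69    m4     207
3   91    m2     273
4   57    m5     171
5   36    m1     108
6   44    m0     132
7   96    m3     288
8   83    m2     249
sort by acc descending:
   acc model  acc_x3
7   96    m3     288
3   91    m2     273
8   83    m2     249
2   69    m4     207
0   66    m2     198
4   57    m5     171
6   44    m0     132
5   36    m1     108
1   22    m5      66
drop duplicate model (keep=last):
   acc model  acc_x3
7   96    m3     288
2   69    m4     207
0   66    m2     198
6   44    m0     132
5   36    m1     108
1   22    m5      66
Then the value at position 3, column 'acc_x3': 132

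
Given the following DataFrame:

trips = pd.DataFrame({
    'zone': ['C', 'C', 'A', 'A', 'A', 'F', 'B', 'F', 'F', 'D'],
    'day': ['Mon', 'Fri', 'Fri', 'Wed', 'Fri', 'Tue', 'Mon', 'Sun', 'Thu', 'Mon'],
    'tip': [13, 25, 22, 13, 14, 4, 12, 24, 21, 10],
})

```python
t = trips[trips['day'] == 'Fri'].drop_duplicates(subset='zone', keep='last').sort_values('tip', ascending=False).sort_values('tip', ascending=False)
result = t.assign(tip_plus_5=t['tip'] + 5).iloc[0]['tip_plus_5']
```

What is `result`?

30

filter rows where day == 'Fri':
  zone  day  tip
1    C  Fri   25
2    A  Fri   22
4    A  Fri   14
drop duplicate zone (keep=last):
  zone  day  tip
1    C  Fri   25
4    A  Fri   14
sort by tip descending:
  zone  day  tip
1    C  Fri   25
4    A  Fri   14
sort by tip descending:
  zone  day  tip
1    C  Fri   25
4    A  Fri   14
add column tip_plus_5 = t['tip'] + 5:
  zone  day  tip  tip_plus_5
1    C  Fri   25          30
4    A  Fri   14          19
Taking the value at position 0, column 'tip_plus_5' gives 30.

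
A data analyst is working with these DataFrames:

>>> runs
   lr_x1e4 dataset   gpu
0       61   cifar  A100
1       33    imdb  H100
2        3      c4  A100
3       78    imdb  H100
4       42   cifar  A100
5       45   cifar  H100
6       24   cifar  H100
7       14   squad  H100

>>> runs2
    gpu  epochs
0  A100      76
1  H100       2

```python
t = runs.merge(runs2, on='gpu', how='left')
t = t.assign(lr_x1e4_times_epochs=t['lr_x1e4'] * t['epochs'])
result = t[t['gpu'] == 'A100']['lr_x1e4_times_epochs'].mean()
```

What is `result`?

merge on 'gpu' (how='left') → 8 rows:
   lr_x1e4 dataset   gpu  epochs
0       61   cifar  A100      76
1       33    imdb  H100       2
2        3      c4  A100      76
3       78    imdb  H100       2
4       42   cifar  A100      76
5       45   cifar  H100       2
6       24   cifar  H100       2
7       14   squad  H100       2
add column lr_x1e4_times_epochs = t['lr_x1e4'] * t['epochs']:
   lr_x1e4 dataset   gpu  epochs  lr_x1e4_times_epochs
0       61   cifar  A100      76                  4636
1       33    imdb  H100       2                    66
2        3      c4  A100      76                   228
3       78    imdb  H100       2                   156
4       42   cifar  A100      76                  3192
5       45   cifar  H100       2                    90
6       24   cifar  H100       2                    48
7       14   squad  H100       2                    28
filter rows where gpu == 'A100':
   lr_x1e4 dataset   gpu  epochs  lr_x1e4_times_epochs
0       61   cifar  A100      76                  4636
2        3      c4  A100      76                   228
4       42   cifar  A100      76                  3192
Finally, mean of column 'lr_x1e4_times_epochs' = 2685.33333333.

2685.33333333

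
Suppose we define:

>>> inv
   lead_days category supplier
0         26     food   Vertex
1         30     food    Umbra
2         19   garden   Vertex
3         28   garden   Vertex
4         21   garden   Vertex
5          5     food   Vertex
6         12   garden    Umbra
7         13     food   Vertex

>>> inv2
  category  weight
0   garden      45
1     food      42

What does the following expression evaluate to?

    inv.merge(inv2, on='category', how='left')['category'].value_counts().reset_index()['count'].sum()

8

merge on 'category' (how='left') → 8 rows:
   lead_days category supplier  weight
0         26     food   Vertex      42
1         30     food    Umbra      42
2         19   garden   Vertex      45
3         28   garden   Vertex      45
4         21   garden   Vertex      45
5          5     food   Vertex      42
6         12   garden    Umbra      45
7         13     food   Vertex      42
value_counts of category:
category
food      4
garden    4
Name: count, dtype: int64
reset_index():
  category  count
0     food      4
1   garden      4
Hence 8.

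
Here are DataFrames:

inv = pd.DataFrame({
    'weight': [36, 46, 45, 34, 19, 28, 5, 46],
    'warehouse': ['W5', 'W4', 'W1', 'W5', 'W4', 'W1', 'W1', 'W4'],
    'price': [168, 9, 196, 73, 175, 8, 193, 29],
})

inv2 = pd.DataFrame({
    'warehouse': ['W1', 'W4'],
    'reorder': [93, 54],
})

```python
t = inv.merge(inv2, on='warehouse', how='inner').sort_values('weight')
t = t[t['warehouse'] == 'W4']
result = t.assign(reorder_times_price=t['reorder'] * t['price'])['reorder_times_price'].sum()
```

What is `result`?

merge on 'warehouse' (how='inner') → 6 rows:
   weight warehouse  price  reorder
0      46        W4      9       54
1      45        W1    196       93
2      19        W4    175       54
3      28        W1      8       93
4       5        W1    193       93
5      46        W4     29       54
sort by weight:
   weight warehouse  price  reorder
4       5        W1    193       93
2      19        W4    175       54
3      28        W1      8       93
1      45        W1    196       93
0      46        W4      9       54
5      46        W4     29       54
filter rows where warehouse == 'W4':
   weight warehouse  price  reorder
2      19        W4    175       54
0      46        W4      9       54
5      46        W4     29       54
add column reorder_times_price = t['reorder'] * t['price']:
   weight warehouse  price  reorder  reorder_times_price
2      19        W4    175       54                 9450
0      46        W4      9       54                  486
5      46        W4     29       54                 1566

11502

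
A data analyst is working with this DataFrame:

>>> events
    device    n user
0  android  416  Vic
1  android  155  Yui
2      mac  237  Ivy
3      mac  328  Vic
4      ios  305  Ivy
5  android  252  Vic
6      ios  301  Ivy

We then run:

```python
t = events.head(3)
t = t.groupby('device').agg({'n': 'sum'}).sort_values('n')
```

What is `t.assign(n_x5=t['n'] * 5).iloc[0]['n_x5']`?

1185

take first 3 rows:
    device    n user
0  android  416  Vic
1  android  155  Yui
2      mac  237  Ivy
group by device, sum of n:
           n
device      
android  571
mac      237
sort by n:
           n
device      
mac      237
android  571
add column n_x5 = t['n'] * 5:
           n  n_x5
device            
mac      237  1185
android  571  2855
The value at position 0, column 'n_x5' is 1185.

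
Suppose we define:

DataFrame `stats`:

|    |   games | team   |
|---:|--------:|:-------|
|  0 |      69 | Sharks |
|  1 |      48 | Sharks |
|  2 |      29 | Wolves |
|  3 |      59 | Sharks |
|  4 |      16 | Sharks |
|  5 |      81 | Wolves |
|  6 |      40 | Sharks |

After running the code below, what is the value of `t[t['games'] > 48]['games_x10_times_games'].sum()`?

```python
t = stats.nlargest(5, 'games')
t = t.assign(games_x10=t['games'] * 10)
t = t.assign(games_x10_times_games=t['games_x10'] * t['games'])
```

take 5 rows with largest games:
   games    team
5     81  Wolves
0     69  Sharks
3     59  Sharks
1     48  Sharks
6     40  Sharks
add column games_x10 = t['games'] * 10:
   games    team  games_x10
5     81  Wolves        810
0     69  Sharks        690
3     59  Sharks        590
1     48  Sharks        480
6     40  Sharks        400
add column games_x10_times_games = t['games_x10'] * t['games']:
   games    team  games_x10  games_x10_times_games
5     81  Wolves        810                  65610
0     69  Sharks        690                  47610
3     59  Sharks        590                  34810
1     48  Sharks        480                  23040
6     40  Sharks        400                  16000
filter rows where games > 48:
   games    team  games_x10  games_x10_times_games
5     81  Wolves        810                  65610
0     69  Sharks        690                  47610
3     59  Sharks        590                  34810
Hence 148030.

148030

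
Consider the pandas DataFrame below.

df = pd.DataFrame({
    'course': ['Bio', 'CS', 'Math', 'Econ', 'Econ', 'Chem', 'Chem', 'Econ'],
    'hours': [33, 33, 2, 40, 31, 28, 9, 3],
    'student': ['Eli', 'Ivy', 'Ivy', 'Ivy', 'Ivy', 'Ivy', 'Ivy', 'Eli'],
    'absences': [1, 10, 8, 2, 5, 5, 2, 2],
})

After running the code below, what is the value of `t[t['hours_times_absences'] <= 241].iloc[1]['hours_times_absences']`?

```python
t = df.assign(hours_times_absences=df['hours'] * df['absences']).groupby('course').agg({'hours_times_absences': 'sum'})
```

158

add column hours_times_absences = df['hours'] * df['absences']:
  course  hours student  absences  hours_times_absences
0    Bio     33     Eli         1                    33
1     CS     33     Ivy        10                   330
2   Math      2     Ivy         8                    16
3   Econ     40     Ivy         2                    80
4   Econ     31     Ivy         5                   155
5   Chem     28     Ivy         5                   140
6   Chem      9     Ivy         2                    18
7   Econ      3     Eli         2                     6
group by course, sum of hours_times_absences:
        hours_times_absences
course                      
Bio                       33
CS                       330
Chem                     158
Econ                     241
Math                      16
filter rows where hours_times_absences <= 241:
        hours_times_absences
course                      
Bio                       33
Chem                     158
Econ                     241
Math                      16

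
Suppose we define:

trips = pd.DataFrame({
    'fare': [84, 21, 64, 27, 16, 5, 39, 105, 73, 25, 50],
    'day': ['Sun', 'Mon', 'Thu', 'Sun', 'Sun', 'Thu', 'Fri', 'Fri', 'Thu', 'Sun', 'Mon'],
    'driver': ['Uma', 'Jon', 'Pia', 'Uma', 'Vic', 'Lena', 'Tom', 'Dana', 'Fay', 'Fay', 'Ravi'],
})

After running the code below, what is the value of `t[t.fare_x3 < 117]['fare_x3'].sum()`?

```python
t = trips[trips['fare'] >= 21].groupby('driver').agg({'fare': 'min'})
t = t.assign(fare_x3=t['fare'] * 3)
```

filter rows where fare >= 21:
    fare  day driver
0     84  Sun    Uma
1     21  Mon    Jon
2     64  Thu    Pia
3     27  Sun    Uma
6     39  Fri    Tom
7    105  Fri   Dana
8     73  Thu    Fay
9     25  Sun    Fay
10    50  Mon   Ravi
group by driver, min of fare:
        fare
driver      
Dana     105
Fay       25
Jon       21
Pia       64
Ravi      50
Tom       39
Uma       27
add column fare_x3 = t['fare'] * 3:
        fare  fare_x3
driver               
Dana     105      315
Fay       25       75
Jon       21       63
Pia       64      192
Ravi      50      150
Tom       39      117
Uma       27       81
filter rows where fare_x3 < 117:
        fare  fare_x3
driver               
Fay       25       75
Jon       21       63
Uma       27       81
Hence 219.

219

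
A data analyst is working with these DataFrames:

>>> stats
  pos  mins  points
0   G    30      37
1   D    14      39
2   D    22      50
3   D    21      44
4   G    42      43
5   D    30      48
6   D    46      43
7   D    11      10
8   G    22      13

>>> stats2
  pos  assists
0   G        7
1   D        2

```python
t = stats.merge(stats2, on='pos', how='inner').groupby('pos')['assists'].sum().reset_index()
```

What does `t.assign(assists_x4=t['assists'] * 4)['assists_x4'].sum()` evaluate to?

132

merge on 'pos' (how='inner') → 9 rows:
  pos  mins  points  assists
0   G    30      37        7
1   D    14      39        2
2   D    22      50        2
3   D    21      44        2
4   G    42      43        7
5   D    30      48        2
6   D    46      43        2
7   D    11      10        2
8   G    22      13        7
group by pos, sum of assists:
pos
D    12
G    21
Name: assists, dtype: int64
reset_index():
  pos  assists
0   D       12
1   G       21
add column assists_x4 = t['assists'] * 4:
  pos  assists  assists_x4
0   D       12          48
1   G       21          84
Then the sum of column 'assists_x4': 132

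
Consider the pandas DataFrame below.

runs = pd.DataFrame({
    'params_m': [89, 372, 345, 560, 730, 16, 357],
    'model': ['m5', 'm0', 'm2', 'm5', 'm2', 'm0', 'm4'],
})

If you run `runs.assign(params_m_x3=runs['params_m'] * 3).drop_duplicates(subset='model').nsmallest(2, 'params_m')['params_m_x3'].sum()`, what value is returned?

add column params_m_x3 = runs['params_m'] * 3:
   params_m model  params_m_x3
0        89    m5          267
1       372    m0         1116
2       345    m2         1035
3       560    m5         1680
4       730    m2         2190
5        16    m0           48
6       357    m4         1071
drop duplicate model (keep=first):
   params_m model  params_m_x3
0        89    m5          267
1       372    m0         1116
2       345    m2         1035
6       357    m4         1071
take 2 rows with smallest params_m:
   params_m model  params_m_x3
0        89    m5          267
2       345    m2         1035
Reading off the sum of column 'params_m_x3', we get 1302.

1302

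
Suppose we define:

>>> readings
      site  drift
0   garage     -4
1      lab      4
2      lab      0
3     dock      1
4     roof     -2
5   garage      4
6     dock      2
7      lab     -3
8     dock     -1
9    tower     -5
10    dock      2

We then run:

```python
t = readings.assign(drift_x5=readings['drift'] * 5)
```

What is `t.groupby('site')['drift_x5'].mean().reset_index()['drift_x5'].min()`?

-25.0

add column drift_x5 = readings['drift'] * 5:
      site  drift  drift_x5
0   garage     -4       -20
1      lab      4        20
2      lab      0         0
3     dock      1         5
4     roof     -2       -10
5   garage      4        20
6     dock      2        10
7      lab     -3       -15
8     dock     -1        -5
9    tower     -5       -25
10    dock      2        10
group by site, mean of drift_x5:
site
dock       5.000000
garage     0.000000
lab        1.666667
roof     -10.000000
tower    -25.000000
Name: drift_x5, dtype: float64
reset_index():
     site   drift_x5
0    dock   5.000000
1  garage   0.000000
2     lab   1.666667
3    roof -10.000000
4   tower -25.000000
Reading off the min of column 'drift_x5', we get -25.0.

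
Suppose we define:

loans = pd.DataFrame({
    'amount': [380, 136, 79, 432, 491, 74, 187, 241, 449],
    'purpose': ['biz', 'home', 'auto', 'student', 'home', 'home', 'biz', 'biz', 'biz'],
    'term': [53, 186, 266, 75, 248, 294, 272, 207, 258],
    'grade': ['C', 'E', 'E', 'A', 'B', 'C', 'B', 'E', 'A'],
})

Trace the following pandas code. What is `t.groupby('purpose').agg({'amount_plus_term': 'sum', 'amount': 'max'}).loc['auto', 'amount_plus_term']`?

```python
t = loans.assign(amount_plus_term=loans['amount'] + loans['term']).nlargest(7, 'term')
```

345

add column amount_plus_term = loans['amount'] + loans['term']:
   amount  purpose  term grade  amount_plus_term
0     380      biz    53     C               433
1     136     home   186     E               322
2      79     auto   266     E               345
3     432  student    75     A               507
4     491     home   248     B               739
5      74     home   294     C               368
6     187      biz   272     B               459
7     241      biz   207     E               448
8     449      biz   258     A               707
take 7 rows with largest term:
   amount purpose  term grade  amount_plus_term
5      74    home   294     C               368
6     187     biz   272     B               459
2      79    auto   266     E               345
8     449     biz   258     A               707
4     491    home   248     B               739
7     241     biz   207     E               448
1     136    home   186     E               322
group by purpose: sum(amount_plus_term), max(amount):
         amount_plus_term  amount
purpose                          
auto                  345      79
biz                  1614     449
home                 1429     491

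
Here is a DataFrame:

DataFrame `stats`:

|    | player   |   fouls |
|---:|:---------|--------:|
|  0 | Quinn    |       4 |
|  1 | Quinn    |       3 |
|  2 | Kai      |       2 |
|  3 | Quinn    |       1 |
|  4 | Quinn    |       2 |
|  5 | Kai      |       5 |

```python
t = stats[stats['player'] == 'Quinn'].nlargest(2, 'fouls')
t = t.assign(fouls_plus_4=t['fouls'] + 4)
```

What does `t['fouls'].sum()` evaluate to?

filter rows where player == 'Quinn':
  player  fouls
0  Quinn      4
1  Quinn      3
3  Quinn      1
4  Quinn      2
take 2 rows with largest fouls:
  player  fouls
0  Quinn      4
1  Quinn      3
add column fouls_plus_4 = t['fouls'] + 4:
  player  fouls  fouls_plus_4
0  Quinn      4             8
1  Quinn      3             7

7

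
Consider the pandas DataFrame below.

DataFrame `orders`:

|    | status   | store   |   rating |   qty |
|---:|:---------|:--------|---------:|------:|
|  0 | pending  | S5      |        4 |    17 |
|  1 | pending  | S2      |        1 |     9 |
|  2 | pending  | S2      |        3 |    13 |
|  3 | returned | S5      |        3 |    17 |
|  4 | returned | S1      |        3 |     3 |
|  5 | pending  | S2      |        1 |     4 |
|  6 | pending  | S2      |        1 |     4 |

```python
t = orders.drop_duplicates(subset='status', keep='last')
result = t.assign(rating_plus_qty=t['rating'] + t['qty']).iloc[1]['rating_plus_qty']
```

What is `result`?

drop duplicate status (keep=last):
     status store  rating  qty
4  returned    S1       3    3
6   pending    S2       1    4
add column rating_plus_qty = t['rating'] + t['qty']:
     status store  rating  qty  rating_plus_qty
4  returned    S1       3    3                6
6   pending    S2       1    4                5
Reading off the value at position 1, column 'rating_plus_qty', we get 5.

5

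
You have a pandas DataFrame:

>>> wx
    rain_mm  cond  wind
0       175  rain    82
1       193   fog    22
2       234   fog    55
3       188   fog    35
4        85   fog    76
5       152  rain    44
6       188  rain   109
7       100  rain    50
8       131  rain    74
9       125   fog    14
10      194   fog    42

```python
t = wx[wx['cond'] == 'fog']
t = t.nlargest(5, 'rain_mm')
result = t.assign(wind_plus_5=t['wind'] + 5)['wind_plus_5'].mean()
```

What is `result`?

filter rows where cond == 'fog':
    rain_mm cond  wind
1       193  fog    22
2       234  fog    55
3       188  fog    35
4        85  fog    76
9       125  fog    14
10      194  fog    42
take 5 rows with largest rain_mm:
    rain_mm cond  wind
2       234  fog    55
10      194  fog    42
1       193  fog    22
3       188  fog    35
9       125  fog    14
add column wind_plus_5 = t['wind'] + 5:
    rain_mm cond  wind  wind_plus_5
2       234  fog    55           60
10      194  fog    42           47
1       193  fog    22           27
3       188  fog    35           40
9       125  fog    14           19
Finally, mean of column 'wind_plus_5' = 38.6.

38.6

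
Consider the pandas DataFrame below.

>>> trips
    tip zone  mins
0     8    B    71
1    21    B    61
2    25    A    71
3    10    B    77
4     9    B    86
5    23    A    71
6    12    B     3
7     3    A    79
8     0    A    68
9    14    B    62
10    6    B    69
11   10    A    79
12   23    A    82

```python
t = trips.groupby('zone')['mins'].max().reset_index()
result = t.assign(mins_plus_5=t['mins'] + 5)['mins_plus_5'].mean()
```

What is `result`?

89.0

group by zone, max of mins:
zone
A    82
B    86
Name: mins, dtype: int64
reset_index():
  zone  mins
0    A    82
1    B    86
add column mins_plus_5 = t['mins'] + 5:
  zone  mins  mins_plus_5
0    A    82           87
1    B    86           91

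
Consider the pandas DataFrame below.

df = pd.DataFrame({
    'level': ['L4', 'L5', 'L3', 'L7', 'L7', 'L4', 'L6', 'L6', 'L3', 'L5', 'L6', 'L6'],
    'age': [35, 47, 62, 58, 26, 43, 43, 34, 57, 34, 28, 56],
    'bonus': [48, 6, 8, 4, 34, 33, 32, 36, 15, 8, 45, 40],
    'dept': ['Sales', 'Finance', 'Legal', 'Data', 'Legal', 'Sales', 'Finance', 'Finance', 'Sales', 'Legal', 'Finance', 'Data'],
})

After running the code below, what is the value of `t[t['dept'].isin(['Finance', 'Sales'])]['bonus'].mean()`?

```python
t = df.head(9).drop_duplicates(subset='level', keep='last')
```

take first 9 rows:
  level  age  bonus     dept
0    L4   35     48    Sales
1    L5   47      6  Finance
2    L3   62      8    Legal
3    L7   58      4     Data
4    L7   26     34    Legal
5    L4   43     33    Sales
6    L6   43     32  Finance
7    L6   34     36  Finance
8    L3   57     15    Sales
drop duplicate level (keep=last):
  level  age  bonus     dept
1    L5   47      6  Finance
4    L7   26     34    Legal
5    L4   43     33    Sales
7    L6   34     36  Finance
8    L3   57     15    Sales
filter rows where dept in ['Finance', 'Sales']:
  level  age  bonus     dept
1    L5   47      6  Finance
5    L4   43     33    Sales
7    L6   34     36  Finance
8    L3   57     15    Sales

22.5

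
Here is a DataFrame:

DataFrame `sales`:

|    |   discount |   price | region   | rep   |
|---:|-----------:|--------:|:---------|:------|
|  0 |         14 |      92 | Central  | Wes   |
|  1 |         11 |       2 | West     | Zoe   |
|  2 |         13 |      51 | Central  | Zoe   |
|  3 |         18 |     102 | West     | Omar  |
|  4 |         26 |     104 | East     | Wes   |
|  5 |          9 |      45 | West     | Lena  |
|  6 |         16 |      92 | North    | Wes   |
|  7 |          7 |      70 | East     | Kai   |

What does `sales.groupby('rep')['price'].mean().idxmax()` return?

group by rep, mean of price:
rep
Kai      70.0
Lena     45.0
Omar    102.0
Wes      96.0
Zoe      26.5
Name: price, dtype: float64
Hence Omar.

Omar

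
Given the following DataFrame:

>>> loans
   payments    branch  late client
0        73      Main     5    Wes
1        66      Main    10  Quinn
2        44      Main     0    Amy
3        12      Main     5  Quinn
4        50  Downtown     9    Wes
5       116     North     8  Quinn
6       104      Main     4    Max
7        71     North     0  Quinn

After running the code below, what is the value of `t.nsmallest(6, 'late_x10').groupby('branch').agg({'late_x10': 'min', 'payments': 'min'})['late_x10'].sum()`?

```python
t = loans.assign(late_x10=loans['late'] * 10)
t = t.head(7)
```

add column late_x10 = loans['late'] * 10:
   payments    branch  late client  late_x10
0        73      Main     5    Wes        50
1        66      Main    10  Quinn       100
2        44      Main     0    Amy         0
3        12      Main     5  Quinn        50
4        50  Downtown     9    Wes        90
5       116     North     8  Quinn        80
6       104      Main     4    Max        40
7        71     North     0  Quinn         0
take first 7 rows:
   payments    branch  late client  late_x10
0        73      Main     5    Wes        50
1        66      Main    10  Quinn       100
2        44      Main     0    Amy         0
3        12      Main     5  Quinn        50
4        50  Downtown     9    Wes        90
5       116     North     8  Quinn        80
6       104      Main     4    Max        40
take 6 rows with smallest late_x10:
   payments    branch  late client  late_x10
2        44      Main     0    Amy         0
6       104      Main     4    Max        40
0        73      Main     5    Wes        50
3        12      Main     5  Quinn        50
5       116     North     8  Quinn        80
4        50  Downtown     9    Wes        90
group by branch: min(late_x10), min(payments):
          late_x10  payments
branch                      
Downtown        90        50
Main             0        12
North           80       116
sum of column 'late_x10' → 170

170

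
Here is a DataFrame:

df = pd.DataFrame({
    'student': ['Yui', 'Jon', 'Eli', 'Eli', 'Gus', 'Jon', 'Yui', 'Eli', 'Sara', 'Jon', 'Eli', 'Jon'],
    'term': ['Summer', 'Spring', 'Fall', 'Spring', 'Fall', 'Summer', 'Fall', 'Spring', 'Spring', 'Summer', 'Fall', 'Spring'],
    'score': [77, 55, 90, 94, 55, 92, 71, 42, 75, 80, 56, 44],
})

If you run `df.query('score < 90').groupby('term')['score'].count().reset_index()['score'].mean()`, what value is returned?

filter rows where score < 90:
   student    term  score
0      Yui  Summer     77
1      Jon  Spring     55
4      Gus    Fall     55
6      Yui    Fall     71
7      Eli  Spring     42
8     Sara  Spring     75
9      Jon  Summer     80
10     Eli    Fall     56
11     Jon  Spring     44
group by term, count of score:
term
Fall      3
Spring    4
Summer    2
Name: score, dtype: int64
reset_index():
     term  score
0    Fall      3
1  Spring      4
2  Summer      2

3.0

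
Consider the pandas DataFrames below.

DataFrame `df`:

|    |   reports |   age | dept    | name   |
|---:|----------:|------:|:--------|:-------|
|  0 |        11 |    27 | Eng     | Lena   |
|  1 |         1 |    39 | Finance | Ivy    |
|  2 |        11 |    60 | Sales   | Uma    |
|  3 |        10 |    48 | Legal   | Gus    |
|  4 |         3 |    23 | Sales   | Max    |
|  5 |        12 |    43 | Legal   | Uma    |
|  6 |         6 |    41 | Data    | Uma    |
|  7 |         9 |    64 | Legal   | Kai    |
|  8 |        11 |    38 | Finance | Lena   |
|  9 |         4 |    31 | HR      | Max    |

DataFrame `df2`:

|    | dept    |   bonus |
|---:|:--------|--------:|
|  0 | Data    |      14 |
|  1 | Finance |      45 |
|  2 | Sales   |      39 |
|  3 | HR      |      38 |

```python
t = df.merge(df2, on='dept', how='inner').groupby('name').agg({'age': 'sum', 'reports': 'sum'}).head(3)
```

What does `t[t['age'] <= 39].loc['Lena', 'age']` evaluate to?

merge on 'dept' (how='inner') → 6 rows:
   reports  age     dept  name  bonus
0        1   39  Finance   Ivy     45
1       11   60    Sales   Uma     39
2        3   23    Sales   Max     39
3        6   41     Data   Uma     14
4       11   38  Finance  Lena     45
5        4   31       HR   Max     38
group by name: sum(age), sum(reports):
      age  reports
name              
Ivy    39        1
Lena   38       11
Max    54        7
Uma   101       17
take first 3 rows:
      age  reports
name              
Ivy    39        1
Lena   38       11
Max    54        7
filter rows where age <= 39:
      age  reports
name              
Ivy    39        1
Lena   38       11
The value at row 'Lena', column 'age' is 38.

38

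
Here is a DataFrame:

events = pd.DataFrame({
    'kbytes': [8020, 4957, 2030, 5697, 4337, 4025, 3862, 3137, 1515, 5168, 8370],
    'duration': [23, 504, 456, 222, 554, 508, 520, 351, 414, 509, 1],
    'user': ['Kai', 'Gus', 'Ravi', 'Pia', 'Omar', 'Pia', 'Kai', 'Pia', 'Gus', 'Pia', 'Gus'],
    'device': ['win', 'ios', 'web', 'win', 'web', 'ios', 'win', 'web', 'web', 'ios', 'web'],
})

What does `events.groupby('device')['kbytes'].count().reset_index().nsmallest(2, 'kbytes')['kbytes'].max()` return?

3

group by device, count of kbytes:
device
ios    3
web    5
win    3
Name: kbytes, dtype: int64
reset_index():
  device  kbytes
0    ios       3
1    web       5
2    win       3
take 2 rows with smallest kbytes:
  device  kbytes
0    ios       3
2    win       3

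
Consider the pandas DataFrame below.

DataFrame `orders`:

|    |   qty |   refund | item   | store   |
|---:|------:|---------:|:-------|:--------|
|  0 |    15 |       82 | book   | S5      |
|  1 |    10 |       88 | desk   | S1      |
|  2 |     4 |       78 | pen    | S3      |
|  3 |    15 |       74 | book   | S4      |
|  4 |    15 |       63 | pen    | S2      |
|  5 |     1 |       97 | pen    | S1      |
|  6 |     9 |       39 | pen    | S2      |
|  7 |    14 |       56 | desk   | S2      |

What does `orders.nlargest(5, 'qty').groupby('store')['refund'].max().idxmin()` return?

S2

take 5 rows with largest qty:
   qty  refund  item store
0   15      82  book    S5
3   15      74  book    S4
4   15      63   pen    S2
7   14      56  desk    S2
1   10      88  desk    S1
group by store, max of refund:
store
S1    88
S2    63
S4    74
S5    82
Name: refund, dtype: int64
So idxmin() = S2.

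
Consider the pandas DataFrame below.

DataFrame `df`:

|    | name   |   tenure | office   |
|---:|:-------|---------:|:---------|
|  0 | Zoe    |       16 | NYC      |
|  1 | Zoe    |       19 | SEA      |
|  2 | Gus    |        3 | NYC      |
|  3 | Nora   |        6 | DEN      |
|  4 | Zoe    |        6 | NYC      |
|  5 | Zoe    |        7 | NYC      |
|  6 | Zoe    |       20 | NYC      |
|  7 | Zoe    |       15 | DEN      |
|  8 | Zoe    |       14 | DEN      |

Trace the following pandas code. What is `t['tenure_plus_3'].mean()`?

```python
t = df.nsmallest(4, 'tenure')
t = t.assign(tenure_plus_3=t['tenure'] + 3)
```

take 4 rows with smallest tenure:
   name  tenure office
2   Gus       3    NYC
3  Nora       6    DEN
4   Zoe       6    NYC
5   Zoe       7    NYC
add column tenure_plus_3 = t['tenure'] + 3:
   name  tenure office  tenure_plus_3
2   Gus       3    NYC              6
3  Nora       6    DEN              9
4   Zoe       6    NYC              9
5   Zoe       7    NYC             10
Finally, mean of column 'tenure_plus_3' = 8.5.

8.5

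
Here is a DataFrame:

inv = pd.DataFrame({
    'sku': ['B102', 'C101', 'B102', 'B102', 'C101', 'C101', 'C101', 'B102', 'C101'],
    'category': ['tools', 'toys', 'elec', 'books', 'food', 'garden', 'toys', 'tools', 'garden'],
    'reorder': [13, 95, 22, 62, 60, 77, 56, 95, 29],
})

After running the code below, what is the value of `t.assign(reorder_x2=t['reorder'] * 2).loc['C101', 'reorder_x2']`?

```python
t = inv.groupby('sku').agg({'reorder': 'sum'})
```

group by sku, sum of reorder:
      reorder
sku          
B102      192
C101      317
add column reorder_x2 = t['reorder'] * 2:
      reorder  reorder_x2
sku                      
B102      192         384
C101      317         634
So loc['C101', 'reorder_x2'] = 634.

634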